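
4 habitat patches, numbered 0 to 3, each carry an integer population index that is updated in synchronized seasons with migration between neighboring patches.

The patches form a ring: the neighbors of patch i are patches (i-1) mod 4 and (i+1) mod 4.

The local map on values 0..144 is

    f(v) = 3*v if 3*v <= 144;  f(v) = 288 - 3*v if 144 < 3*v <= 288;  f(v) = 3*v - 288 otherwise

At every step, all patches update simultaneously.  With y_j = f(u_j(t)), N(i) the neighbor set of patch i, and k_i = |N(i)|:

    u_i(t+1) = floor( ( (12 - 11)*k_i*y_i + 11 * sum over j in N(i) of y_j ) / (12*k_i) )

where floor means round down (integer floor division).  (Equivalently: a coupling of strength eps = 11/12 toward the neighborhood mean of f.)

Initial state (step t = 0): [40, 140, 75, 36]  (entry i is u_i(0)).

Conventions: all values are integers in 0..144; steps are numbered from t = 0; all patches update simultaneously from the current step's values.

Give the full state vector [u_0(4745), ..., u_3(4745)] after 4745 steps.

Simulating step by step:
t=0: [40, 140, 75, 36]
t=1: [120, 94, 115, 92]
t=2: [14, 59, 13, 60]
t=3: [103, 46, 103, 46]
t=4: [128, 30, 128, 30]
t=5: [90, 95, 90, 95]
t=6: [4, 16, 4, 16]
t=7: [45, 15, 45, 15]
t=8: [52, 127, 52, 127]
t=9: [96, 128, 96, 128]
t=10: [88, 8, 88, 8]
t=11: [24, 24, 24, 24]
t=12: [72, 72, 72, 72]
t=13: [72, 72, 72, 72]

Answer: [72, 72, 72, 72]
Key observation: The state at step 12, [72, 72, 72, 72], reappears at step 13: the system is in a cycle of period 1 from step 12 on.  Therefore the state at step 4745 equals the state at step 12 + ((4745 - 12) mod 1) = 12, which is [72, 72, 72, 72].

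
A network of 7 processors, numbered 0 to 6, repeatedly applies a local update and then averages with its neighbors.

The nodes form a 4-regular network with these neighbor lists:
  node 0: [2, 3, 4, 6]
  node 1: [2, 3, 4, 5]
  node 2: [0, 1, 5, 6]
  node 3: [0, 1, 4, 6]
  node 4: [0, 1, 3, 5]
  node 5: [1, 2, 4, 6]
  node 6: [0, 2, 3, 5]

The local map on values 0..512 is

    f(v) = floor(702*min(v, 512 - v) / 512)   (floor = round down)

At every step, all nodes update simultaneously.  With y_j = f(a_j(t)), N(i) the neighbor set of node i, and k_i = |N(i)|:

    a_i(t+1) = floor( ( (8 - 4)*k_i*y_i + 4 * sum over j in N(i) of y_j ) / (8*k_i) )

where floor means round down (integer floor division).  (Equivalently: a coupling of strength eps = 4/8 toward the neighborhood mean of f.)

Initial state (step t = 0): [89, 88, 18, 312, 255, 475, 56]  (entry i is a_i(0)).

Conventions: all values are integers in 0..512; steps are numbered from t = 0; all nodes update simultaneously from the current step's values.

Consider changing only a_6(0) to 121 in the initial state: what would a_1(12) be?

Answer: a_1(12) = 341
Key observation: This trace re-runs the system from the modified initial state.

Derivation:
t=0: [89, 88, 18, 312, 255, 475, 121]
t=1: [162, 147, 69, 231, 245, 107, 141]
t=2: [228, 211, 142, 276, 278, 175, 193]
t=3: [293, 279, 235, 309, 305, 252, 265]
t=4: [302, 313, 323, 294, 296, 330, 324]
t=5: [282, 273, 262, 288, 286, 260, 265]
t=6: [319, 326, 336, 314, 316, 337, 332]
t=7: [260, 254, 246, 264, 262, 245, 249]
t=8: [342, 343, 339, 342, 342, 338, 340]
t=9: [233, 233, 235, 233, 233, 236, 235]
t=10: [319, 319, 321, 319, 319, 321, 321]
t=11: [263, 263, 261, 263, 263, 261, 261]
t=12: [341, 341, 343, 341, 341, 343, 343]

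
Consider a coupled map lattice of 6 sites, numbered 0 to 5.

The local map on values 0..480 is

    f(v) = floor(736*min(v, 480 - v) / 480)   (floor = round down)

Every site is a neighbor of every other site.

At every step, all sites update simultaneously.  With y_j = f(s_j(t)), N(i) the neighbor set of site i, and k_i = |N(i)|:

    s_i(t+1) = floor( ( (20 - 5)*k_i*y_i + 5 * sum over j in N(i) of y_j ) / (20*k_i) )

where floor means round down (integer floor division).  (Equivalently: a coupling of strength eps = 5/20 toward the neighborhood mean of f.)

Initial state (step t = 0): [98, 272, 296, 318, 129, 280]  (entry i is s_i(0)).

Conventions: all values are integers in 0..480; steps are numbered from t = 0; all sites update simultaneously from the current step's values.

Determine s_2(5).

Simulating step by step:
t=0: [98, 272, 296, 318, 129, 280]
t=1: [180, 297, 272, 248, 212, 289]
t=2: [285, 288, 314, 340, 319, 296]
t=3: [288, 285, 257, 229, 251, 276]
t=4: [303, 306, 336, 343, 343, 315]
t=5: [261, 257, 225, 218, 218, 248]

Answer: s_2(5) = 225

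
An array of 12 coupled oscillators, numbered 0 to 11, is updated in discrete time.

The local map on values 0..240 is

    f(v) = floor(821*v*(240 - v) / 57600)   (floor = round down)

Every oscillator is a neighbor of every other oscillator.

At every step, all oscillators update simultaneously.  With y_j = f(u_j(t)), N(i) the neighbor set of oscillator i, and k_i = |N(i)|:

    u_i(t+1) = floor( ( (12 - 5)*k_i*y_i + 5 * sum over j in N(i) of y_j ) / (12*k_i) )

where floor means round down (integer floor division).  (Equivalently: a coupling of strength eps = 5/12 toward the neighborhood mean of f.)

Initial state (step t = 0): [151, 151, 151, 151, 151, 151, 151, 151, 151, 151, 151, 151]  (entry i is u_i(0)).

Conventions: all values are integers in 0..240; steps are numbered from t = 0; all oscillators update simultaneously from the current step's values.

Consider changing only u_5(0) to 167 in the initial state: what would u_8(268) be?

Answer: u_8(268) = 111
Key observation: The state at step 5, [204, 204, 204, 204, 204, 204, 204, 204, 204, 204, 204, 204], reappears at step 9: the system is in a cycle of period 4 from step 5 on.  Therefore the state at step 268 equals the state at step 5 + ((268 - 5) mod 4) = 8, which is [111, 111, 111, 111, 111, 111, 111, 111, 111, 111, 111, 111].

Derivation:
t=0: [151, 151, 151, 151, 151, 167, 151, 151, 151, 151, 151, 151]
t=1: [190, 190, 190, 190, 190, 180, 190, 190, 190, 190, 190, 190]
t=2: [135, 135, 135, 135, 135, 145, 135, 135, 135, 135, 135, 135]
t=3: [201, 201, 201, 201, 201, 198, 201, 201, 201, 201, 201, 201]
t=4: [111, 111, 111, 111, 111, 115, 111, 111, 111, 111, 111, 111]
t=5: [204, 204, 204, 204, 204, 204, 204, 204, 204, 204, 204, 204]
t=6: [104, 104, 104, 104, 104, 104, 104, 104, 104, 104, 104, 104]
t=7: [201, 201, 201, 201, 201, 201, 201, 201, 201, 201, 201, 201]
t=8: [111, 111, 111, 111, 111, 111, 111, 111, 111, 111, 111, 111]
t=9: [204, 204, 204, 204, 204, 204, 204, 204, 204, 204, 204, 204]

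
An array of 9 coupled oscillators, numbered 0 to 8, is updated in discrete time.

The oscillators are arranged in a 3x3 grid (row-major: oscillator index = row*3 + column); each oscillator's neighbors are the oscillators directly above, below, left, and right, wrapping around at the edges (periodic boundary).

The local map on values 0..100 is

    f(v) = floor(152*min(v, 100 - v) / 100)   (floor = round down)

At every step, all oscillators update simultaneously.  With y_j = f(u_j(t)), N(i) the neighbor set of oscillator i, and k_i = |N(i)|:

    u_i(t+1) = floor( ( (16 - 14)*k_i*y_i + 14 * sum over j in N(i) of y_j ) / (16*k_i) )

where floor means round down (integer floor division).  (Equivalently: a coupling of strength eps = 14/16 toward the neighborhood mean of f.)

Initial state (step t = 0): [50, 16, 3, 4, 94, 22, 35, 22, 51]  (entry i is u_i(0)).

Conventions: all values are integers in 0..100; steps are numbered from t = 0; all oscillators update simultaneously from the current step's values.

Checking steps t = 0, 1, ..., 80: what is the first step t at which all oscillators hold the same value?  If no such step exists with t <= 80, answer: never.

Answer: 9
Key observation: Synchronization is absorbing here: once all oscillators are equal they stay equal, and step 9 is the first all-equal step.

Derivation:
t=0: [50, 16, 3, 4, 94, 22, 35, 22, 51]  (not all equal)
t=1: [28, 29, 45, 38, 22, 24, 47, 39, 36]  (not all equal)
t=2: [57, 49, 47, 46, 47, 50, 55, 51, 57]  (not all equal)
t=3: [69, 70, 70, 69, 72, 69, 68, 70, 71]  (not all equal)
t=4: [46, 44, 45, 46, 45, 44, 46, 44, 45]  (not all equal)
t=5: [68, 67, 67, 68, 66, 67, 68, 67, 67]  (not all equal)
t=6: [48, 49, 49, 49, 49, 49, 48, 49, 49]  (not all equal)
t=7: [73, 73, 73, 73, 74, 74, 73, 73, 73]  (not all equal)
t=8: [41, 40, 40, 40, 40, 40, 41, 40, 40]  (not all equal)
t=9: [60, 60, 60, 60, 60, 60, 60, 60, 60]  (all equal)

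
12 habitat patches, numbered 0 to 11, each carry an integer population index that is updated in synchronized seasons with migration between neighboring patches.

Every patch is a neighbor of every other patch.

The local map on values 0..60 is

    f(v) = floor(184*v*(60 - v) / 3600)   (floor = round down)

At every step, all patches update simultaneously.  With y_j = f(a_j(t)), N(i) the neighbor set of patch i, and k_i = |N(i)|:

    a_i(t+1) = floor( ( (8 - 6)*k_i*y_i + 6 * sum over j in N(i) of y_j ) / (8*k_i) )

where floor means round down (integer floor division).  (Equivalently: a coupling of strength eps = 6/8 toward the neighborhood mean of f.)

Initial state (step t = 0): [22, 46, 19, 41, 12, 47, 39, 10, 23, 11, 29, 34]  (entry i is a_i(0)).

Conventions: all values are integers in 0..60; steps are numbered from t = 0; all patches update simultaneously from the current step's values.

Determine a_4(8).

Answer: a_4(8) = 43

Derivation:
t=0: [22, 46, 19, 41, 12, 47, 39, 10, 23, 11, 29, 34]
t=1: [37, 35, 36, 36, 35, 35, 37, 34, 37, 34, 38, 38]
t=2: [43, 43, 43, 43, 43, 43, 43, 43, 43, 43, 43, 43]
t=3: [37, 37, 37, 37, 37, 37, 37, 37, 37, 37, 37, 37]
t=4: [43, 43, 43, 43, 43, 43, 43, 43, 43, 43, 43, 43]
t=5: [37, 37, 37, 37, 37, 37, 37, 37, 37, 37, 37, 37]
t=6: [43, 43, 43, 43, 43, 43, 43, 43, 43, 43, 43, 43]
t=7: [37, 37, 37, 37, 37, 37, 37, 37, 37, 37, 37, 37]
t=8: [43, 43, 43, 43, 43, 43, 43, 43, 43, 43, 43, 43]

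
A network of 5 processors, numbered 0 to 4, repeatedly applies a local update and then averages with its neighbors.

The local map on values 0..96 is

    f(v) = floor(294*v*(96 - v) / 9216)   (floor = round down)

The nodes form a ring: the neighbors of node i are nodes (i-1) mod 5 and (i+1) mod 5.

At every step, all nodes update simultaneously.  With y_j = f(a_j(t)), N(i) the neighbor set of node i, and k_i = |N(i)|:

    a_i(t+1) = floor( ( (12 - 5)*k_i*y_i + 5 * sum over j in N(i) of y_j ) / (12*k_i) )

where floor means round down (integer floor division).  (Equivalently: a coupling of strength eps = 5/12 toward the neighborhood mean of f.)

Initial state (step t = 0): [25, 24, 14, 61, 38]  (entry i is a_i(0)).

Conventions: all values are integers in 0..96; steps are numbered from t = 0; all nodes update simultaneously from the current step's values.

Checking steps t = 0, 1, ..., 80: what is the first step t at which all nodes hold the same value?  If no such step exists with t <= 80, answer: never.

Answer: 7
Key observation: Synchronization is absorbing here: once all nodes are equal they stay equal, and step 7 is the first all-equal step.

Derivation:
t=0: [25, 24, 14, 61, 38]  (not all equal)
t=1: [58, 51, 46, 61, 66]  (not all equal)
t=2: [69, 72, 71, 68, 65]  (not all equal)
t=3: [59, 56, 56, 60, 62]  (not all equal)
t=4: [69, 70, 70, 68, 67]  (not all equal)
t=5: [59, 58, 58, 59, 60]  (not all equal)
t=6: [69, 69, 69, 69, 68]  (not all equal)
t=7: [59, 59, 59, 59, 59]  (all equal)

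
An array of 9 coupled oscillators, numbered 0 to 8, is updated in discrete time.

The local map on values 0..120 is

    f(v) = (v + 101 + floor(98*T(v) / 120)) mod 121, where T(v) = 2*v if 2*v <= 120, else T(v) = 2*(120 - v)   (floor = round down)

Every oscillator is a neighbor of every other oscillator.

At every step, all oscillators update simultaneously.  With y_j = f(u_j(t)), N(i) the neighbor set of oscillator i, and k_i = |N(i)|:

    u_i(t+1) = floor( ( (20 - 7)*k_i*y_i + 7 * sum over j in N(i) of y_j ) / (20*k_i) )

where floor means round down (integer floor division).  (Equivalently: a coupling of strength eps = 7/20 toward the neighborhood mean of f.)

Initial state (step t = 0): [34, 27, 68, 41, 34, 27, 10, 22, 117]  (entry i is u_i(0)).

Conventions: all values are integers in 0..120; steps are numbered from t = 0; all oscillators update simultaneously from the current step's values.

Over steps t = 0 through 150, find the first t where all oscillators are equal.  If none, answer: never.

Answer: never
Key observation: The state at step 19 reappears at step 23 — the system is in a cycle of period 4 from step 19 on.  No step 0..23 is synchronized, and the cycle repeats forever, so no step up to 150 (or ever) has all oscillators equal.

Derivation:
t=0: [34, 27, 68, 41, 34, 27, 10, 22, 117]  (not all equal)
t=1: [62, 52, 27, 73, 62, 52, 24, 43, 82]  (not all equal)
t=2: [29, 90, 51, 24, 29, 90, 46, 76, 21]  (not all equal)
t=3: [62, 100, 97, 54, 62, 100, 89, 32, 49]  (not all equal)
t=4: [38, 96, 98, 29, 38, 96, 101, 67, 95]  (not all equal)
t=5: [83, 104, 103, 68, 83, 104, 102, 42, 104]  (not all equal)
t=6: [29, 95, 95, 35, 29, 95, 95, 83, 95]  (not all equal)
t=7: [67, 103, 103, 76, 67, 103, 103, 34, 103]  (not all equal)
t=8: [35, 95, 95, 32, 35, 95, 95, 70, 95]  (not all equal)
t=9: [78, 104, 104, 73, 78, 104, 104, 40, 104]  (not all equal)
t=10: [31, 95, 95, 33, 31, 95, 95, 80, 95]  (not all equal)
t=11: [70, 103, 103, 73, 70, 103, 103, 35, 103]  (not all equal)
t=12: [34, 95, 95, 33, 34, 95, 95, 72, 95]  (not all equal)
t=13: [76, 104, 104, 74, 76, 104, 104, 39, 104]  (not all equal)
t=14: [32, 95, 95, 33, 32, 95, 95, 78, 95]  (not all equal)
t=15: [72, 103, 103, 73, 72, 103, 103, 36, 103]  (not all equal)
t=16: [33, 95, 95, 33, 33, 95, 95, 73, 95]  (not all equal)
t=17: [74, 103, 103, 74, 74, 103, 103, 39, 103]  (not all equal)
t=18: [33, 95, 95, 33, 33, 95, 95, 78, 95]  (not all equal)
t=19: [74, 103, 103, 74, 74, 103, 103, 37, 103]  (not all equal)
t=20: [33, 95, 95, 33, 33, 95, 95, 75, 95]  (not all equal)
t=21: [74, 103, 103, 74, 74, 103, 103, 38, 103]  (not all equal)
t=22: [33, 95, 95, 33, 33, 95, 95, 77, 95]  (not all equal)
t=23: [74, 103, 103, 74, 74, 103, 103, 37, 103]  (not all equal)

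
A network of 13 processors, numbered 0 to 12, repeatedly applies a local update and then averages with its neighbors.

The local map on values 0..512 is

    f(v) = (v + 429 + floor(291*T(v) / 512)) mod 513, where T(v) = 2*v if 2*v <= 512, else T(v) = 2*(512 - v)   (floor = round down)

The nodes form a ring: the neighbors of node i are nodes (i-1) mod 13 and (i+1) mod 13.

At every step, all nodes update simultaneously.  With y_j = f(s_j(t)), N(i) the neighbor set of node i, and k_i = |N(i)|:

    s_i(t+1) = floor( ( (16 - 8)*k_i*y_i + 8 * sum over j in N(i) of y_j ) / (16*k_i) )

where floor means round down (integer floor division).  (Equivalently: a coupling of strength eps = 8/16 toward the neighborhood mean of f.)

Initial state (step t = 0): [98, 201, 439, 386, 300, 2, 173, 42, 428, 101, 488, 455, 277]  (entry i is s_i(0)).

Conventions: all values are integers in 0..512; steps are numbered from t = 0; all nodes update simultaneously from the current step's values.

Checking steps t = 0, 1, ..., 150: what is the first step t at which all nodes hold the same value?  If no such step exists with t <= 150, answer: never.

Simulating step by step:
t=0: [98, 201, 439, 386, 300, 2, 173, 42, 428, 101, 488, 455, 277]  (not all equal)
t=1: [263, 313, 416, 445, 447, 401, 252, 183, 253, 283, 357, 440, 370]  (not all equal)
t=2: [456, 453, 443, 437, 438, 444, 414, 381, 419, 455, 448, 442, 448]  (not all equal)
t=3: [435, 436, 437, 437, 437, 438, 441, 442, 440, 436, 436, 436, 436]  (not all equal)
t=4: [438, 438, 438, 438, 438, 437, 437, 437, 437, 437, 438, 438, 438]  (not all equal)
t=5: [438, 438, 438, 438, 438, 438, 438, 438, 438, 438, 438, 438, 438]  (all equal)

Answer: 5
Key observation: Synchronization is absorbing here: once all nodes are equal they stay equal, and step 5 is the first all-equal step.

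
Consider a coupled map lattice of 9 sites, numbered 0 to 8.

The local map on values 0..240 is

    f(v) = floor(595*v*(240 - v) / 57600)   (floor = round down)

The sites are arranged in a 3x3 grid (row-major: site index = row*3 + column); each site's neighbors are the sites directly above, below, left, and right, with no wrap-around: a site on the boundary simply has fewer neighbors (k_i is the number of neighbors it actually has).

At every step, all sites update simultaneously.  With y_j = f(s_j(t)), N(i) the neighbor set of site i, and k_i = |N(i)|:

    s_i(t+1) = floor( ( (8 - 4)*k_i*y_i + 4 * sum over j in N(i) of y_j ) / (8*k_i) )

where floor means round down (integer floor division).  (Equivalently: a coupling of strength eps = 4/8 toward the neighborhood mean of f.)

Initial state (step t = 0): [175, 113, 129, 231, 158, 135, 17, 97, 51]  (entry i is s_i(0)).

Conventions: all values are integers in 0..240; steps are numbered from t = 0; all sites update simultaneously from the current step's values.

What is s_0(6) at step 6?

Answer: s_0(6) = 143

Derivation:
t=0: [175, 113, 129, 231, 158, 135, 17, 97, 51]
t=1: [100, 140, 147, 58, 123, 136, 60, 116, 121]
t=2: [135, 144, 143, 121, 142, 145, 119, 141, 147]
t=3: [145, 143, 142, 146, 143, 142, 147, 144, 142]
t=4: [142, 142, 143, 141, 142, 143, 141, 142, 142]
t=5: [143, 143, 143, 143, 143, 143, 143, 143, 143]
t=6: [143, 143, 143, 143, 143, 143, 143, 143, 143]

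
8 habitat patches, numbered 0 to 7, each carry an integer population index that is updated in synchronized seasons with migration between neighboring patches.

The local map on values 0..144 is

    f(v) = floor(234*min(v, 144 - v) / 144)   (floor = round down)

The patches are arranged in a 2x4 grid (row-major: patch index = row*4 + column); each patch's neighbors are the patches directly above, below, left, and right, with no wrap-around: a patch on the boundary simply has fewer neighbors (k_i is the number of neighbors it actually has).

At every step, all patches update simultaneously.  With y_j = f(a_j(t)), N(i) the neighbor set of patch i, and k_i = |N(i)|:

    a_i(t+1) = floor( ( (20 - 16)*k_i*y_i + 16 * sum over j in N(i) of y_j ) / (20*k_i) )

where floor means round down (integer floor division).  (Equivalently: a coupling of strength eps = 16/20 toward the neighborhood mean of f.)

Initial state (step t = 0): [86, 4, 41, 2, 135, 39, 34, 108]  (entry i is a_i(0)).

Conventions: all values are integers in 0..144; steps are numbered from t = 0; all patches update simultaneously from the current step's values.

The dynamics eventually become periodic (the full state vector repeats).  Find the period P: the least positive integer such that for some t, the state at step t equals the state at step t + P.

Simulating step by step:
t=0: [86, 4, 41, 2, 135, 39, 34, 108]
t=1: [26, 60, 30, 50, 65, 32, 60, 34]
t=2: [89, 57, 82, 57, 58, 90, 60, 82]
t=3: [92, 92, 94, 98, 89, 92, 95, 95]
t=4: [86, 83, 79, 78, 85, 84, 80, 77]
t=5: [96, 98, 103, 106, 95, 98, 103, 106]
t=6: [76, 72, 66, 63, 76, 73, 66, 63]
t=7: [112, 111, 108, 104, 112, 112, 107, 104]
t=8: [52, 53, 59, 62, 52, 54, 58, 63]
t=9: [84, 88, 93, 98, 85, 87, 94, 98]
t=10: [93, 90, 82, 77, 94, 89, 82, 76]
t=11: [83, 89, 98, 105, 84, 89, 99, 105]
t=12: [94, 87, 74, 67, 94, 86, 74, 67]
t=13: [85, 95, 106, 110, 86, 95, 106, 110]
t=14: [88, 78, 64, 57, 88, 78, 64, 57]
t=15: [97, 101, 101, 96, 97, 101, 101, 96]
t=16: [73, 70, 71, 74, 73, 70, 71, 74]
t=17: [114, 114, 113, 113, 114, 114, 113, 113]
t=18: [48, 48, 49, 50, 48, 48, 49, 50]
t=19: [78, 78, 79, 80, 78, 78, 79, 80]
t=20: [107, 106, 105, 104, 107, 106, 105, 104]
t=21: [60, 61, 63, 64, 60, 61, 63, 64]
t=22: [97, 99, 101, 103, 97, 99, 101, 103]
t=23: [74, 72, 69, 67, 74, 72, 69, 67]
t=24: [114, 114, 112, 109, 114, 114, 112, 109]
t=25: [48, 49, 52, 54, 48, 49, 52, 54]
t=26: [78, 80, 83, 85, 78, 80, 83, 85]
t=27: [105, 103, 99, 96, 105, 103, 99, 96]
t=28: [64, 67, 72, 76, 64, 67, 72, 76]
t=29: [105, 109, 112, 112, 105, 109, 112, 112]
t=30: [60, 56, 53, 52, 60, 56, 53, 52]
t=31: [94, 91, 86, 84, 94, 91, 86, 84]
t=32: [83, 86, 92, 95, 83, 86, 92, 95]
t=33: [97, 92, 85, 81, 97, 92, 85, 81]
t=34: [79, 84, 93, 99, 79, 84, 93, 99]
t=35: [101, 95, 83, 76, 101, 95, 83, 76]
t=36: [73, 81, 96, 105, 73, 81, 96, 105]
t=37: [109, 99, 80, 69, 109, 99, 80, 69]
t=38: [62, 76, 97, 108, 62, 76, 97, 108]
t=39: [104, 98, 80, 65, 104, 98, 80, 65]
t=40: [68, 79, 96, 104, 68, 79, 96, 104]
t=41: [108, 99, 81, 70, 108, 99, 81, 70]
t=42: [64, 76, 97, 108, 64, 76, 97, 108]
t=43: [106, 99, 80, 65, 106, 99, 80, 65]
t=44: [65, 78, 96, 104, 65, 78, 96, 104]
t=45: [105, 98, 82, 70, 105, 98, 82, 70]
t=46: [67, 78, 96, 107, 67, 78, 96, 107]
t=47: [107, 99, 80, 67, 107, 99, 80, 67]
t=48: [65, 77, 96, 106, 65, 77, 96, 106]
t=49: [106, 99, 81, 67, 106, 99, 81, 67]
t=50: [65, 77, 95, 105, 65, 77, 95, 105]
t=51: [106, 99, 82, 69, 106, 99, 82, 69]
t=52: [65, 77, 96, 107, 65, 77, 96, 107]
t=53: [106, 99, 81, 67, 106, 99, 81, 67]

Answer: 4
Key observation: The state at step 49, [106, 99, 81, 67, 106, 99, 81, 67], reappears at step 53 — and no state repeats earlier — so the cycle the system enters has period 4.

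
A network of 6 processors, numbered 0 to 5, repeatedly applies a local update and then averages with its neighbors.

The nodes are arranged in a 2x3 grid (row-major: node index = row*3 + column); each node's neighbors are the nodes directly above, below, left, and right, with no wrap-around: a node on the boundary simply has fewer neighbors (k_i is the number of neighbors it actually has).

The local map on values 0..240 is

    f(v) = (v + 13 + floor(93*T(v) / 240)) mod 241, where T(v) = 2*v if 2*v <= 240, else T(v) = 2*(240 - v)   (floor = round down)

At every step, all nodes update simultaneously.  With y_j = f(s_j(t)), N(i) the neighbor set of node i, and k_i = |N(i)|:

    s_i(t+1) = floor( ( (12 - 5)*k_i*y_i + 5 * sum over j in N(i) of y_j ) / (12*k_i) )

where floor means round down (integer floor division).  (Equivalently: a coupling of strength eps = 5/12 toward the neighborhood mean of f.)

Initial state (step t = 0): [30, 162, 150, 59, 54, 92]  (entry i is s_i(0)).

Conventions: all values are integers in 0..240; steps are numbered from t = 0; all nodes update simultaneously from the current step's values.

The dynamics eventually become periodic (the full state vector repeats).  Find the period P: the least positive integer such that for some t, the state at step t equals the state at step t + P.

Simulating step by step:
t=0: [30, 162, 150, 59, 54, 92]
t=1: [111, 193, 220, 104, 136, 173]
t=2: [163, 62, 53, 206, 194, 187]
t=3: [163, 119, 88, 51, 18, 22]
t=4: [205, 192, 156, 118, 78, 74]
t=5: [48, 54, 166, 161, 139, 164]
t=6: [128, 141, 209, 205, 214, 234]
t=7: [181, 167, 52, 50, 37, 8]
t=8: [209, 196, 116, 124, 96, 53]
t=9: [50, 57, 149, 171, 153, 145]
t=10: [132, 145, 207, 207, 216, 231]
t=11: [181, 167, 52, 51, 37, 7]
t=12: [210, 196, 115, 126, 96, 52]
t=13: [50, 57, 148, 171, 153, 144]
t=14: [132, 145, 207, 207, 216, 231]

Answer: 4
Key observation: The state at step 10, [132, 145, 207, 207, 216, 231], reappears at step 14 — and no state repeats earlier — so the cycle the system enters has period 4.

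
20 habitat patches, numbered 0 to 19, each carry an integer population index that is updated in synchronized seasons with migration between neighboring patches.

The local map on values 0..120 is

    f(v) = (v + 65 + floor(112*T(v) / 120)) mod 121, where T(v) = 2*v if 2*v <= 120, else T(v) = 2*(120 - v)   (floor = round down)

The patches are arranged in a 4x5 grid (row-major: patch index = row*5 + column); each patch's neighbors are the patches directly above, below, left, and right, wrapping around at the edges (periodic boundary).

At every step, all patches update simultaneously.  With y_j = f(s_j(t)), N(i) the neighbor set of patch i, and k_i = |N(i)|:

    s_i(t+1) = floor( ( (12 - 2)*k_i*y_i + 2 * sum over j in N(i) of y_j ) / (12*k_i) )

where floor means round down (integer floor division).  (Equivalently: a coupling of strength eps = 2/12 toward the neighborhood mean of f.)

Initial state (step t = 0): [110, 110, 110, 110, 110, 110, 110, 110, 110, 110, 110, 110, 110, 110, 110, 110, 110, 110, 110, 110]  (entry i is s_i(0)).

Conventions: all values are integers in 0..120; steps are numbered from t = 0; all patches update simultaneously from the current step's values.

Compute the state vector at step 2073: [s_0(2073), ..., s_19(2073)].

Simulating step by step:
t=0: [110, 110, 110, 110, 110, 110, 110, 110, 110, 110, 110, 110, 110, 110, 110, 110, 110, 110, 110, 110]
t=1: [72, 72, 72, 72, 72, 72, 72, 72, 72, 72, 72, 72, 72, 72, 72, 72, 72, 72, 72, 72]
t=2: [105, 105, 105, 105, 105, 105, 105, 105, 105, 105, 105, 105, 105, 105, 105, 105, 105, 105, 105, 105]
t=3: [77, 77, 77, 77, 77, 77, 77, 77, 77, 77, 77, 77, 77, 77, 77, 77, 77, 77, 77, 77]
t=4: [101, 101, 101, 101, 101, 101, 101, 101, 101, 101, 101, 101, 101, 101, 101, 101, 101, 101, 101, 101]
t=5: [80, 80, 80, 80, 80, 80, 80, 80, 80, 80, 80, 80, 80, 80, 80, 80, 80, 80, 80, 80]
t=6: [98, 98, 98, 98, 98, 98, 98, 98, 98, 98, 98, 98, 98, 98, 98, 98, 98, 98, 98, 98]
t=7: [83, 83, 83, 83, 83, 83, 83, 83, 83, 83, 83, 83, 83, 83, 83, 83, 83, 83, 83, 83]
t=8: [96, 96, 96, 96, 96, 96, 96, 96, 96, 96, 96, 96, 96, 96, 96, 96, 96, 96, 96, 96]
t=9: [84, 84, 84, 84, 84, 84, 84, 84, 84, 84, 84, 84, 84, 84, 84, 84, 84, 84, 84, 84]
t=10: [95, 95, 95, 95, 95, 95, 95, 95, 95, 95, 95, 95, 95, 95, 95, 95, 95, 95, 95, 95]
t=11: [85, 85, 85, 85, 85, 85, 85, 85, 85, 85, 85, 85, 85, 85, 85, 85, 85, 85, 85, 85]
t=12: [94, 94, 94, 94, 94, 94, 94, 94, 94, 94, 94, 94, 94, 94, 94, 94, 94, 94, 94, 94]
t=13: [86, 86, 86, 86, 86, 86, 86, 86, 86, 86, 86, 86, 86, 86, 86, 86, 86, 86, 86, 86]
t=14: [93, 93, 93, 93, 93, 93, 93, 93, 93, 93, 93, 93, 93, 93, 93, 93, 93, 93, 93, 93]
t=15: [87, 87, 87, 87, 87, 87, 87, 87, 87, 87, 87, 87, 87, 87, 87, 87, 87, 87, 87, 87]
t=16: [92, 92, 92, 92, 92, 92, 92, 92, 92, 92, 92, 92, 92, 92, 92, 92, 92, 92, 92, 92]
t=17: [88, 88, 88, 88, 88, 88, 88, 88, 88, 88, 88, 88, 88, 88, 88, 88, 88, 88, 88, 88]
t=18: [91, 91, 91, 91, 91, 91, 91, 91, 91, 91, 91, 91, 91, 91, 91, 91, 91, 91, 91, 91]
t=19: [89, 89, 89, 89, 89, 89, 89, 89, 89, 89, 89, 89, 89, 89, 89, 89, 89, 89, 89, 89]
t=20: [90, 90, 90, 90, 90, 90, 90, 90, 90, 90, 90, 90, 90, 90, 90, 90, 90, 90, 90, 90]
t=21: [90, 90, 90, 90, 90, 90, 90, 90, 90, 90, 90, 90, 90, 90, 90, 90, 90, 90, 90, 90]

Answer: [90, 90, 90, 90, 90, 90, 90, 90, 90, 90, 90, 90, 90, 90, 90, 90, 90, 90, 90, 90]
Key observation: The state at step 20, [90, 90, 90, 90, 90, 90, 90, 90, 90, 90, 90, 90, 90, 90, 90, 90, 90, 90, 90, 90], reappears at step 21: the system is in a cycle of period 1 from step 20 on.  Therefore the state at step 2073 equals the state at step 20 + ((2073 - 20) mod 1) = 20, which is [90, 90, 90, 90, 90, 90, 90, 90, 90, 90, 90, 90, 90, 90, 90, 90, 90, 90, 90, 90].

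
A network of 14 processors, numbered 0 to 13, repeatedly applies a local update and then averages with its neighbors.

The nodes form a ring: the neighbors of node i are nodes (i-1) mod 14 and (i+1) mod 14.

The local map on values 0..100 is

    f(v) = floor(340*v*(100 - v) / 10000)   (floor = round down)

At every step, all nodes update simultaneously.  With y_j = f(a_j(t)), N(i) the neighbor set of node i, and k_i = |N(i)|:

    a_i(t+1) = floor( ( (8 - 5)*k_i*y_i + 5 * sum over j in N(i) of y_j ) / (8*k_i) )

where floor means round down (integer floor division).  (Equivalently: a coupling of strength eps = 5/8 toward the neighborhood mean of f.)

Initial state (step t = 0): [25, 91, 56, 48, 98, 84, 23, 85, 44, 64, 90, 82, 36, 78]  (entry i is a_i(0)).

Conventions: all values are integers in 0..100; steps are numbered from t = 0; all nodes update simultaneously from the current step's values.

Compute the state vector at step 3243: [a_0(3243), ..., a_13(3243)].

Answer: [45, 45, 45, 45, 45, 45, 45, 45, 45, 45, 45, 45, 45, 45]
Key observation: The state at step 6, [84, 84, 84, 84, 84, 84, 84, 84, 84, 84, 84, 84, 84, 84], reappears at step 8: the system is in a cycle of period 2 from step 6 on.  Therefore the state at step 3243 equals the state at step 6 + ((3243 - 6) mod 2) = 7, which is [45, 45, 45, 45, 45, 45, 45, 45, 45, 45, 45, 45, 45, 45].

Derivation:
t=0: [25, 91, 56, 48, 98, 84, 23, 85, 44, 64, 90, 82, 36, 78]
t=1: [50, 55, 65, 59, 42, 37, 50, 60, 68, 64, 51, 52, 63, 65]
t=2: [82, 82, 80, 80, 81, 81, 81, 79, 77, 78, 82, 82, 79, 80]
t=3: [51, 51, 52, 53, 52, 52, 53, 56, 58, 56, 52, 51, 53, 53]
t=4: [84, 84, 84, 84, 84, 84, 83, 83, 82, 83, 83, 84, 84, 84]
t=5: [45, 45, 45, 45, 45, 45, 46, 47, 48, 47, 46, 45, 45, 45]
t=6: [84, 84, 84, 84, 84, 84, 84, 84, 84, 84, 84, 84, 84, 84]
t=7: [45, 45, 45, 45, 45, 45, 45, 45, 45, 45, 45, 45, 45, 45]
t=8: [84, 84, 84, 84, 84, 84, 84, 84, 84, 84, 84, 84, 84, 84]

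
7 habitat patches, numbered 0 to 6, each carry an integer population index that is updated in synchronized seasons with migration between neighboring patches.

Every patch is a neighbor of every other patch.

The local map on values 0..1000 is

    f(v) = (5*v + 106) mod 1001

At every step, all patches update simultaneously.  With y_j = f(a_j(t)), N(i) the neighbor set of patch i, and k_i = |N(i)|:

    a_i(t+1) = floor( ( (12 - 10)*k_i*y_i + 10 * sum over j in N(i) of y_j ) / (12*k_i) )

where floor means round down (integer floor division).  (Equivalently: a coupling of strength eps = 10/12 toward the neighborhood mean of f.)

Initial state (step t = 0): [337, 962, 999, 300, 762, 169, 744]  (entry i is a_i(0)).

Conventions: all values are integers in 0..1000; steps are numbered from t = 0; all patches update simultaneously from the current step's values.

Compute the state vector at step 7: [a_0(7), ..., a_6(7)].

Answer: [250, 250, 250, 250, 250, 250, 250]

Derivation:
t=0: [337, 962, 999, 300, 762, 169, 744]
t=1: [728, 732, 709, 723, 732, 733, 729]
t=2: [736, 736, 733, 735, 736, 736, 736]
t=3: [780, 780, 779, 780, 780, 780, 780]
t=4: [140, 140, 168, 140, 140, 140, 140]
t=5: [825, 825, 829, 825, 825, 825, 825]
t=6: [229, 229, 230, 229, 229, 229, 229]
t=7: [250, 250, 250, 250, 250, 250, 250]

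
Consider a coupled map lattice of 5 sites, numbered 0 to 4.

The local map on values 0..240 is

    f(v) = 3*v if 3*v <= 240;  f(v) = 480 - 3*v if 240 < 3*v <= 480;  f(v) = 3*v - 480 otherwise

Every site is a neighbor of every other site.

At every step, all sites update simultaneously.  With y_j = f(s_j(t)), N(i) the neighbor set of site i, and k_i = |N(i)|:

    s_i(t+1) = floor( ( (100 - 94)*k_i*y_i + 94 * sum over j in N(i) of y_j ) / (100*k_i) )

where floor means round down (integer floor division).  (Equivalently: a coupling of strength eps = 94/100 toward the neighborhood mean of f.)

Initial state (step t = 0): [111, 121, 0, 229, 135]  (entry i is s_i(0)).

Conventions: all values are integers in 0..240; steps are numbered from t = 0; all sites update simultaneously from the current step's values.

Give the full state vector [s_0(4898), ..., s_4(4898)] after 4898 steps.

Simulating step by step:
t=0: [111, 121, 0, 229, 135]
t=1: [102, 107, 128, 92, 115]
t=2: [150, 152, 163, 144, 156]
t=3: [23, 24, 27, 20, 26]
t=4: [72, 72, 70, 74, 70]
t=5: [214, 214, 215, 213, 215]
t=6: [162, 162, 162, 163, 162]
t=7: [6, 6, 6, 6, 6]
t=8: [18, 18, 18, 18, 18]
t=9: [54, 54, 54, 54, 54]
t=10: [162, 162, 162, 162, 162]
t=11: [6, 6, 6, 6, 6]

Answer: [162, 162, 162, 162, 162]
Key observation: The state at step 7, [6, 6, 6, 6, 6], reappears at step 11: the system is in a cycle of period 4 from step 7 on.  Therefore the state at step 4898 equals the state at step 7 + ((4898 - 7) mod 4) = 10, which is [162, 162, 162, 162, 162].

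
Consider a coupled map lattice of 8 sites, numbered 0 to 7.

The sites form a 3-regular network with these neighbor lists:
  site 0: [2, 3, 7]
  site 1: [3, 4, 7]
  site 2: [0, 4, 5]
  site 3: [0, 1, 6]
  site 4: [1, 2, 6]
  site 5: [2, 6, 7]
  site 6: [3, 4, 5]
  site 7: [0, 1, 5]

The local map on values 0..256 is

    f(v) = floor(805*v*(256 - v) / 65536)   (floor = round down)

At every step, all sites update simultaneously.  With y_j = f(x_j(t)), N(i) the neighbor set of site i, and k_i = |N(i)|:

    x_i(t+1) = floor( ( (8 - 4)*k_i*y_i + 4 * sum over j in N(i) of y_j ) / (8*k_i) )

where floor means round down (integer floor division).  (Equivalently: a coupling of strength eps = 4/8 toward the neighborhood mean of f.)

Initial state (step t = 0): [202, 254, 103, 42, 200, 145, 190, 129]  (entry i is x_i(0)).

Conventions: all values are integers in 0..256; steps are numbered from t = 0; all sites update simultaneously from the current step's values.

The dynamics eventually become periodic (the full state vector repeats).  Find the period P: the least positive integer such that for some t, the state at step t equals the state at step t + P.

Simulating step by step:
t=0: [202, 254, 103, 42, 200, 145, 190, 129]
t=1: [150, 77, 174, 103, 127, 189, 151, 156]
t=2: [190, 182, 179, 189, 190, 170, 188, 182]
t=3: [158, 161, 165, 156, 158, 171, 159, 165]
t=4: [188, 187, 185, 189, 188, 181, 187, 184]
t=5: [158, 158, 160, 156, 158, 163, 158, 161]
t=6: [189, 189, 188, 190, 189, 187, 189, 187]
t=7: [155, 155, 156, 154, 155, 157, 155, 157]
t=8: [191, 191, 191, 192, 191, 190, 191, 190]
t=9: [152, 152, 152, 151, 152, 153, 152, 153]
t=10: [193, 193, 193, 194, 194, 193, 193, 193]
t=11: [148, 148, 148, 148, 148, 149, 148, 149]
t=12: [195, 195, 195, 196, 196, 195, 195, 195]
t=13: [145, 145, 145, 145, 145, 146, 145, 146]
t=14: [197, 197, 197, 197, 197, 197, 197, 197]
t=15: [142, 142, 142, 142, 142, 142, 142, 142]
t=16: [198, 198, 198, 198, 198, 198, 198, 198]
t=17: [141, 141, 141, 141, 141, 141, 141, 141]
t=18: [199, 199, 199, 199, 199, 199, 199, 199]
t=19: [139, 139, 139, 139, 139, 139, 139, 139]
t=20: [199, 199, 199, 199, 199, 199, 199, 199]

Answer: 2
Key observation: The state at step 18, [199, 199, 199, 199, 199, 199, 199, 199], reappears at step 20 — and no state repeats earlier — so the cycle the system enters has period 2.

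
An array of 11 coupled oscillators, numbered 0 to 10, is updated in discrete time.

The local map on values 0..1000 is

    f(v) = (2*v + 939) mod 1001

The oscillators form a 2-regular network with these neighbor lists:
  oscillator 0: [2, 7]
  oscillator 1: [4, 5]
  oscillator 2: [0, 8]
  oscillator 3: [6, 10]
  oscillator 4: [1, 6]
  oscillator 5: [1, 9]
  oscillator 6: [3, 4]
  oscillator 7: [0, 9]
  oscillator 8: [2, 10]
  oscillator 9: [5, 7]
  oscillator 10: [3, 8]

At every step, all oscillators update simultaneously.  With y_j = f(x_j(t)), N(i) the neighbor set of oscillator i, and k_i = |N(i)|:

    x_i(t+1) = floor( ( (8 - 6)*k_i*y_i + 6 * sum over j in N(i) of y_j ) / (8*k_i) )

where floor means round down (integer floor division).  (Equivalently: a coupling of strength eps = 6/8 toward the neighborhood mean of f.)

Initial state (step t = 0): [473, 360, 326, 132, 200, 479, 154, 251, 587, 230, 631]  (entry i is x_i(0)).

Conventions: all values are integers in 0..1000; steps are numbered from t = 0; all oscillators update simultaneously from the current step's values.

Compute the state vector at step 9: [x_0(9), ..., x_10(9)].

Answer: [371, 395, 491, 557, 347, 451, 534, 577, 401, 388, 716]

Derivation:
t=0: [473, 360, 326, 132, 200, 479, 154, 251, 587, 230, 631]
t=1: [607, 627, 520, 217, 423, 620, 264, 590, 323, 600, 167]
t=2: [448, 408, 520, 369, 442, 167, 550, 137, 614, 144, 426]
t=3: [654, 598, 619, 479, 502, 435, 571, 450, 704, 238, 512]
t=4: [441, 689, 265, 614, 315, 407, 709, 456, 512, 720, 705]
t=5: [699, 573, 785, 304, 393, 447, 363, 661, 546, 695, 509]
t=6: [371, 604, 263, 744, 461, 361, 642, 313, 555, 490, 454]
t=7: [555, 606, 388, 506, 352, 563, 537, 740, 503, 688, 388]
t=8: [435, 301, 550, 509, 220, 189, 599, 239, 771, 258, 888]
t=9: [371, 395, 491, 557, 347, 451, 534, 577, 401, 388, 716]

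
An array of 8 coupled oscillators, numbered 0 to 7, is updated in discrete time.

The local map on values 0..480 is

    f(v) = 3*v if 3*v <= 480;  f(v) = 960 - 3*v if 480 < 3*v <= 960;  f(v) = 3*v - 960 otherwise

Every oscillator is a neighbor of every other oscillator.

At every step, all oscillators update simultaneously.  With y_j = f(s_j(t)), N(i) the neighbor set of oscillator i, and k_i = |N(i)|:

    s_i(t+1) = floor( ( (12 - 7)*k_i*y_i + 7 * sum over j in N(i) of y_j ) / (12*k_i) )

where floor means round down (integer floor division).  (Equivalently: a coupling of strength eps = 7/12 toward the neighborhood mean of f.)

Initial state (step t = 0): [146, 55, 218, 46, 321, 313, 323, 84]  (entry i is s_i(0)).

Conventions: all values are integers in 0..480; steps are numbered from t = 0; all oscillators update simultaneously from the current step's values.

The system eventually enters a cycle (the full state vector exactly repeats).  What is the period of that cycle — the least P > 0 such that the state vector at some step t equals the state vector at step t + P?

Simulating step by step:
t=0: [146, 55, 218, 46, 321, 313, 323, 84]
t=1: [257, 166, 213, 157, 112, 118, 114, 195]
t=2: [300, 391, 344, 394, 349, 355, 351, 362]
t=3: [101, 152, 105, 155, 110, 116, 112, 123]
t=4: [344, 395, 348, 398, 353, 359, 355, 366]
t=5: [113, 164, 117, 167, 122, 128, 124, 135]
t=6: [375, 418, 379, 415, 384, 390, 386, 397]
t=7: [201, 244, 205, 241, 210, 216, 212, 223]
t=8: [321, 278, 317, 281, 312, 306, 310, 299]
t=9: [35, 76, 37, 73, 42, 48, 44, 55]
t=10: [137, 178, 139, 175, 144, 150, 146, 157]
t=11: [427, 432, 429, 435, 434, 440, 436, 447]
t=12: [337, 342, 339, 345, 344, 350, 346, 357]
t=13: [67, 72, 69, 75, 74, 80, 76, 87]
t=14: [217, 222, 219, 225, 224, 230, 226, 237]
t=15: [293, 288, 291, 285, 286, 280, 284, 273]
t=16: [97, 102, 99, 105, 104, 110, 106, 117]
t=17: [307, 312, 309, 315, 314, 320, 316, 327]
t=18: [26, 21, 24, 18, 19, 13, 17, 20]
t=19: [65, 60, 63, 57, 58, 52, 56, 59]
t=20: [182, 177, 180, 174, 175, 169, 173, 176]
t=21: [426, 431, 428, 434, 433, 439, 435, 432]
t=22: [330, 335, 332, 338, 337, 343, 339, 336]
t=23: [42, 47, 44, 50, 49, 55, 51, 48]
t=24: [138, 143, 140, 146, 145, 151, 147, 144]
t=25: [426, 431, 428, 434, 433, 439, 435, 432]

Answer: 4
Key observation: The state at step 21, [426, 431, 428, 434, 433, 439, 435, 432], reappears at step 25 — and no state repeats earlier — so the cycle the system enters has period 4.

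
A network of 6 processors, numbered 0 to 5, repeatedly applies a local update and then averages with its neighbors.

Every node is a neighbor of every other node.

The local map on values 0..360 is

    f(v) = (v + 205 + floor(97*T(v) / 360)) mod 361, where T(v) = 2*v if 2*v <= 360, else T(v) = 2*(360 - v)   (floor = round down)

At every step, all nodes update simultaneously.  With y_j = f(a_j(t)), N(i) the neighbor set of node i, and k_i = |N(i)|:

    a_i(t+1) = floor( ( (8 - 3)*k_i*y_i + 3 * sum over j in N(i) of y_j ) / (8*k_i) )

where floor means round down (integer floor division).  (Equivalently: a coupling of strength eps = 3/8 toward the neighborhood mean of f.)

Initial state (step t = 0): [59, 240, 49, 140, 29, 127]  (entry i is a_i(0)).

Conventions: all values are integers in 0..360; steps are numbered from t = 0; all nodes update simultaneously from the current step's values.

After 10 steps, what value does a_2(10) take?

Simulating step by step:
t=0: [59, 240, 49, 140, 29, 127]
t=1: [242, 161, 234, 112, 217, 101]
t=2: [149, 117, 147, 76, 143, 265]
t=3: [93, 66, 91, 229, 88, 141]
t=4: [307, 283, 305, 194, 302, 148]
t=5: [165, 159, 165, 137, 164, 106]
t=6: [86, 81, 86, 62, 85, 36]
t=7: [327, 323, 327, 307, 326, 285]
t=8: [185, 184, 185, 180, 185, 175]
t=9: [122, 121, 122, 120, 122, 116]
t=10: [30, 29, 30, 28, 30, 25]

Answer: a_2(10) = 30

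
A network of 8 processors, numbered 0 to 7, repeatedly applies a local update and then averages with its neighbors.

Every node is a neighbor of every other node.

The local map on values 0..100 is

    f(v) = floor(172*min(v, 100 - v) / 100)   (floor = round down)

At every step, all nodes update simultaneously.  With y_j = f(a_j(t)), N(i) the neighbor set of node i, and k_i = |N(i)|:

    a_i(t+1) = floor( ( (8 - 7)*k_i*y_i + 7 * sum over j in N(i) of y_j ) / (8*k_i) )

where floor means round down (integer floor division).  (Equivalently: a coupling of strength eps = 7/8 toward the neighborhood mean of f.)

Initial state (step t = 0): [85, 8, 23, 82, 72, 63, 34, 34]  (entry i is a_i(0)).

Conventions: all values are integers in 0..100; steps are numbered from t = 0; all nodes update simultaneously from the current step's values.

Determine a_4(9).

Simulating step by step:
t=0: [85, 8, 23, 82, 72, 63, 34, 34]
t=1: [41, 41, 41, 41, 41, 41, 41, 41]
t=2: [70, 70, 70, 70, 70, 70, 70, 70]
t=3: [51, 51, 51, 51, 51, 51, 51, 51]
t=4: [84, 84, 84, 84, 84, 84, 84, 84]
t=5: [27, 27, 27, 27, 27, 27, 27, 27]
t=6: [46, 46, 46, 46, 46, 46, 46, 46]
t=7: [79, 79, 79, 79, 79, 79, 79, 79]
t=8: [36, 36, 36, 36, 36, 36, 36, 36]
t=9: [61, 61, 61, 61, 61, 61, 61, 61]

Answer: a_4(9) = 61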